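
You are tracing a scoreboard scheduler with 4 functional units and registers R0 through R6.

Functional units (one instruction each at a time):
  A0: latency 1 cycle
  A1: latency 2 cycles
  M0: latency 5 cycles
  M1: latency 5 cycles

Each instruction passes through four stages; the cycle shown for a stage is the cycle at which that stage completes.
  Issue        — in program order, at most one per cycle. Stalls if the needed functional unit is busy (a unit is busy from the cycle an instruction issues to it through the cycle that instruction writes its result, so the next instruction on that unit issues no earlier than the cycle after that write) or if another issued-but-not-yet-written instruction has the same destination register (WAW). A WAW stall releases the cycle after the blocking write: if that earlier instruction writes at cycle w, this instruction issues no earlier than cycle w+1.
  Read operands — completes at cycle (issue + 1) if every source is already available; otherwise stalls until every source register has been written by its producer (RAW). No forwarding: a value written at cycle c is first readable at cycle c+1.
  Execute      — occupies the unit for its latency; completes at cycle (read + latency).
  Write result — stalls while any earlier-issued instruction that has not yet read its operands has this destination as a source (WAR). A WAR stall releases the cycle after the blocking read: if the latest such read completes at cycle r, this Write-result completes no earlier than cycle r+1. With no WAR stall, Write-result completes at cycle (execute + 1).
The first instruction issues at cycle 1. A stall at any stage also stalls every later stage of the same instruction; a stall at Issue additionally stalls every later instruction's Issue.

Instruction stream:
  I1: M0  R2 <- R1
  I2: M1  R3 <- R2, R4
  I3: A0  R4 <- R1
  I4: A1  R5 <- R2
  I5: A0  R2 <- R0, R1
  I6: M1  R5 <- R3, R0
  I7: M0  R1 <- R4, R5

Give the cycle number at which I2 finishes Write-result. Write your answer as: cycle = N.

cycle = 15

I1: IS=1 RO=2 EX=7 WR=8
I2: IS=2 RO=9 EX=14 WR=15  [RAW R2: wait I1 write@8]
I3: IS=3 RO=4 EX=5 WR=10  [WAR R4: wait I2 read@9]
I4: IS=4 RO=9 EX=11 WR=12  [RAW R2: wait I1 write@8]
I5: IS=11 RO=12 EX=13 WR=14  [struct: A0 busy until I3 writes@10]
I6: IS=16 RO=17 EX=22 WR=23  [struct: M1 busy until I2 writes@15]
I7: IS=17 RO=24 EX=29 WR=30  [RAW R5: wait I6 write@23]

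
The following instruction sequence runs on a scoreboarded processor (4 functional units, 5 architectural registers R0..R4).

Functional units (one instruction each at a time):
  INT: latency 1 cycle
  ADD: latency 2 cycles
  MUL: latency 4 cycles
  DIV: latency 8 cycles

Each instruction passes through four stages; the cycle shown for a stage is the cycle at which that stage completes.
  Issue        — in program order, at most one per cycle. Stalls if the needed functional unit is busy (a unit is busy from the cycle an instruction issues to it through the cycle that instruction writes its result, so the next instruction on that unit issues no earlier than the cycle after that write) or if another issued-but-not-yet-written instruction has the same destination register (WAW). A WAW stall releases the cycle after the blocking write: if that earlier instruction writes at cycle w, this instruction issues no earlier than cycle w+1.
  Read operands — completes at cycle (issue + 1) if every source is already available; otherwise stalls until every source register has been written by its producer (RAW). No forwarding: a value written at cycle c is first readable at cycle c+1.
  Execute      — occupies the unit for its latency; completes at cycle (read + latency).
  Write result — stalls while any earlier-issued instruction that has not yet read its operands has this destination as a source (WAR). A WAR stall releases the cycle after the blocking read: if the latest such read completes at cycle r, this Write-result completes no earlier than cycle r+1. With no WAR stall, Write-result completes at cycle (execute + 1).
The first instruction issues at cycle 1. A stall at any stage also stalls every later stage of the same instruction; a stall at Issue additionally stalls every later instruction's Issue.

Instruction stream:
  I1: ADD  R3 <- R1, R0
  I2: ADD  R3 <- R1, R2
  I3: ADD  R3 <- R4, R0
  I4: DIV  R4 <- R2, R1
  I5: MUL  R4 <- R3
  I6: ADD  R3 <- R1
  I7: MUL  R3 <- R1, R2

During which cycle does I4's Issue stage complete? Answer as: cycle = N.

c1: I1 dispatched to ADD
c2: I1 operands ready
c4: I1 complete
c5: R3←I1
c6: I2 dispatched to ADD
c7: I2 operands ready
c9: I2 complete
c10: R3←I2
c11: I3 dispatched to ADD
c12: I3 operands ready · I4 dispatched to DIV
c13: I4 operands ready
c14: I3 complete
c15: R3←I3
c21: I4 complete
c22: R4←I4
c23: I5 dispatched to MUL
c24: I5 operands ready · I6 dispatched to ADD
c25: I6 operands ready
c27: I6 complete
c28: I5 complete · R3←I6
c29: R4←I5
c30: I7 dispatched to MUL
c31: I7 operands ready
c35: I7 complete
c36: R3←I7

cycle = 12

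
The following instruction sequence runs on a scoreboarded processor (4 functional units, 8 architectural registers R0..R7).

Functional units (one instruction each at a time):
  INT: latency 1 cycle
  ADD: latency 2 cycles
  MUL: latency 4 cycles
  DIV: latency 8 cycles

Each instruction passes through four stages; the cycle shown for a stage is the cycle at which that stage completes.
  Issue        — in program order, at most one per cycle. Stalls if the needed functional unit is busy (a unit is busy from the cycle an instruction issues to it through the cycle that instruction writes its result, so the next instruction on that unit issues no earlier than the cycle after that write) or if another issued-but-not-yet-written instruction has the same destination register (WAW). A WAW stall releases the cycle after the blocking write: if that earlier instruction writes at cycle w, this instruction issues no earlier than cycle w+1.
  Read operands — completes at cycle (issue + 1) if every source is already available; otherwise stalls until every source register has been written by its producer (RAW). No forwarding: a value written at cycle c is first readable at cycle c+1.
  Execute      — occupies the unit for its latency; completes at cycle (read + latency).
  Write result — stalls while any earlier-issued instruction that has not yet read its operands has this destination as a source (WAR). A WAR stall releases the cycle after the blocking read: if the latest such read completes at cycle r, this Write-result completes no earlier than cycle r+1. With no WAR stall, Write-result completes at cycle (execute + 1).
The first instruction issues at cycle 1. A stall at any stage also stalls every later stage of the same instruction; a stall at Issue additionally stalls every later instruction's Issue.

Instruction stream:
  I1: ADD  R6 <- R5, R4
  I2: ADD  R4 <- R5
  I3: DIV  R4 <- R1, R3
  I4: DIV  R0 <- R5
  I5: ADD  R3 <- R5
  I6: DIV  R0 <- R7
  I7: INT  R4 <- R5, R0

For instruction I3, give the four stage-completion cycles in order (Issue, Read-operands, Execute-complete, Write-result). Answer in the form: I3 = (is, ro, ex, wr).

I3 = (11, 12, 20, 21)

[I1] 1/2/4/5
[I2] 6/7/9/10  (struct: ADD busy until I1 writes@5)
[I3] 11/12/20/21  (WAW R4: wait I2 write@10)
[I4] 22/23/31/32  (struct: DIV busy until I3 writes@21)
[I5] 23/24/26/27
[I6] 33/34/42/43  (struct: DIV busy until I4 writes@32)
[I7] 34/44/45/46  (RAW R0: wait I6 write@43)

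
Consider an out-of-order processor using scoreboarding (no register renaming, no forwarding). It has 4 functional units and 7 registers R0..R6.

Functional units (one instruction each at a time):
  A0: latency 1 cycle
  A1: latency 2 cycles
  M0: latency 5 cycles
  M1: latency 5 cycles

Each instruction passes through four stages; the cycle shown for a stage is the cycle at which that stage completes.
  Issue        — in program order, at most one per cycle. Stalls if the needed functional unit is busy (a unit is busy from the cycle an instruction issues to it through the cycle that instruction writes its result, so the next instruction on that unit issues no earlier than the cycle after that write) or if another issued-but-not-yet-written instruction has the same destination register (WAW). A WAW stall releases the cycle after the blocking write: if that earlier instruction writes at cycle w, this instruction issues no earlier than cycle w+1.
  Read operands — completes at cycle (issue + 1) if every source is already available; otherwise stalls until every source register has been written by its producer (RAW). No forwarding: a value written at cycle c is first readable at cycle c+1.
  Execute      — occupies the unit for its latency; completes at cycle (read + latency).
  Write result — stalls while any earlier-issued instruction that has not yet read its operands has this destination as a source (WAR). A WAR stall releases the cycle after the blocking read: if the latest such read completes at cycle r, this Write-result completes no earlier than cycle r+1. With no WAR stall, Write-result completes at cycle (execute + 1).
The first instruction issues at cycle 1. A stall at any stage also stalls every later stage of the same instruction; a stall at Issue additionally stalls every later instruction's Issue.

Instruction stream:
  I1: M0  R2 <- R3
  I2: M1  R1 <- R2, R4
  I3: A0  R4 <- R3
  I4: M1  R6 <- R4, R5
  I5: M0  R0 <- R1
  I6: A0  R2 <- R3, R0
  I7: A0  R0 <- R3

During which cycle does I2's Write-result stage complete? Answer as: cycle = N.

cycle = 15

c1: I1→M0
c2: I1 RO · I2→M1
c3: I3→A0
c4: I3 RO
c5: I3 EX
c7: I1 EX
c8: I1 WR R2
c9: I2 RO
c10: I3 WR R4
c14: I2 EX
c15: I2 WR R1
c16: I4→M1
c17: I4 RO · I5→M0
c18: I5 RO · I6→A0
c22: I4 EX
c23: I4 WR R6 · I5 EX
c24: I5 WR R0
c25: I6 RO
c26: I6 EX
c27: I6 WR R2
c28: I7→A0
c29: I7 RO
c30: I7 EX
c31: I7 WR R0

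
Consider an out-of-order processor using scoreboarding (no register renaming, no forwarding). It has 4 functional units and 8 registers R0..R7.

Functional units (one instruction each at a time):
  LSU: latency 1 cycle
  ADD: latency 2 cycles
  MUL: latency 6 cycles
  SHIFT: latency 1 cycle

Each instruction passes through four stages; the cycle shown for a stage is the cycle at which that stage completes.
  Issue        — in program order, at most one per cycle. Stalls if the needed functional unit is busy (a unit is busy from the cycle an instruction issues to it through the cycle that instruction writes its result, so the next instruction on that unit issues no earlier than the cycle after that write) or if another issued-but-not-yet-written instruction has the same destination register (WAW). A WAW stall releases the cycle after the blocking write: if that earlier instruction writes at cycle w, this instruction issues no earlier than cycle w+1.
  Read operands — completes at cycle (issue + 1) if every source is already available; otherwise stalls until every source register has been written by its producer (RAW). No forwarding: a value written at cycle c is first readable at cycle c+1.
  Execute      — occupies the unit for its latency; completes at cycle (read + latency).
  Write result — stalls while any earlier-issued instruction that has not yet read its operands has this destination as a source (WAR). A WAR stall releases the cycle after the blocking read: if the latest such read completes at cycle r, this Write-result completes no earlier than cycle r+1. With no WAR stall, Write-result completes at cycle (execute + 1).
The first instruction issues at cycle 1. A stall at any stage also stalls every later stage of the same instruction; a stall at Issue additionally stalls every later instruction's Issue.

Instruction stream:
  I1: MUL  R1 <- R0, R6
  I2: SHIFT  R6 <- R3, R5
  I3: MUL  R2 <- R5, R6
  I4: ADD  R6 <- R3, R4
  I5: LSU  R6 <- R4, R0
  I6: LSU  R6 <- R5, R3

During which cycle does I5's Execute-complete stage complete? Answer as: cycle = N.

cycle = 18

I1: IS=1 RO=2 EX=8 WR=9
I2: IS=2 RO=3 EX=4 WR=5
I3: IS=10 RO=11 EX=17 WR=18  [struct: MUL busy until I1 writes@9]
I4: IS=11 RO=12 EX=14 WR=15
I5: IS=16 RO=17 EX=18 WR=19  [WAW R6: wait I4 write@15]
I6: IS=20 RO=21 EX=22 WR=23  [struct: LSU busy until I5 writes@19]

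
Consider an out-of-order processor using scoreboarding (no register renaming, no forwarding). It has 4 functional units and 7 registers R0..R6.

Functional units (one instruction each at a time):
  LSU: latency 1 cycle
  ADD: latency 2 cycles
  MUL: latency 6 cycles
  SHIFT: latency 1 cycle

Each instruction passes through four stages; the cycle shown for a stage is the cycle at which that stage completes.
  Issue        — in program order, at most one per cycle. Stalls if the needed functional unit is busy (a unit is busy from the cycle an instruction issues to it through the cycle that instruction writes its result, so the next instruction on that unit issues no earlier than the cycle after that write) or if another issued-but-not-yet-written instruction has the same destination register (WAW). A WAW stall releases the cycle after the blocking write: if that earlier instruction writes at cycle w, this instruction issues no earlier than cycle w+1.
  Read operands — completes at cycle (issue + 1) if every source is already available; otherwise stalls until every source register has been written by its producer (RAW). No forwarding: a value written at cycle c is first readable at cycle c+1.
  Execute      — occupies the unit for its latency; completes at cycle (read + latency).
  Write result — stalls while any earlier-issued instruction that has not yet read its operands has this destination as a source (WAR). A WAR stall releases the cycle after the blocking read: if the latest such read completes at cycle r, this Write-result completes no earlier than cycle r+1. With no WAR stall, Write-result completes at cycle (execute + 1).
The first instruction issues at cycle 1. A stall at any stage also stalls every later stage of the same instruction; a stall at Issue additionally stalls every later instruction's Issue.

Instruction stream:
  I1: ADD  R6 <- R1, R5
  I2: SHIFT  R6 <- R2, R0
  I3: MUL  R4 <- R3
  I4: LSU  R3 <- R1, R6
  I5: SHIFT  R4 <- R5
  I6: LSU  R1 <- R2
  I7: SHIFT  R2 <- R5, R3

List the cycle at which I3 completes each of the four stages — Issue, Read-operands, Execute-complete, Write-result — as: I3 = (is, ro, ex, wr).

t=1  I1→ADD
t=2  I1 RO
t=4  I1 EX
t=5  I1 WR R6
t=6  I2→SHIFT
t=7  I2 RO, I3→MUL
t=8  I2 EX, I3 RO, I4→LSU
t=9  I2 WR R6
t=10  I4 RO
t=11  I4 EX
t=12  I4 WR R3
t=14  I3 EX
t=15  I3 WR R4
t=16  I5→SHIFT
t=17  I5 RO, I6→LSU
t=18  I5 EX, I6 RO
t=19  I5 WR R4, I6 EX
t=20  I6 WR R1, I7→SHIFT
t=21  I7 RO
t=22  I7 EX
t=23  I7 WR R2

I3 = (7, 8, 14, 15)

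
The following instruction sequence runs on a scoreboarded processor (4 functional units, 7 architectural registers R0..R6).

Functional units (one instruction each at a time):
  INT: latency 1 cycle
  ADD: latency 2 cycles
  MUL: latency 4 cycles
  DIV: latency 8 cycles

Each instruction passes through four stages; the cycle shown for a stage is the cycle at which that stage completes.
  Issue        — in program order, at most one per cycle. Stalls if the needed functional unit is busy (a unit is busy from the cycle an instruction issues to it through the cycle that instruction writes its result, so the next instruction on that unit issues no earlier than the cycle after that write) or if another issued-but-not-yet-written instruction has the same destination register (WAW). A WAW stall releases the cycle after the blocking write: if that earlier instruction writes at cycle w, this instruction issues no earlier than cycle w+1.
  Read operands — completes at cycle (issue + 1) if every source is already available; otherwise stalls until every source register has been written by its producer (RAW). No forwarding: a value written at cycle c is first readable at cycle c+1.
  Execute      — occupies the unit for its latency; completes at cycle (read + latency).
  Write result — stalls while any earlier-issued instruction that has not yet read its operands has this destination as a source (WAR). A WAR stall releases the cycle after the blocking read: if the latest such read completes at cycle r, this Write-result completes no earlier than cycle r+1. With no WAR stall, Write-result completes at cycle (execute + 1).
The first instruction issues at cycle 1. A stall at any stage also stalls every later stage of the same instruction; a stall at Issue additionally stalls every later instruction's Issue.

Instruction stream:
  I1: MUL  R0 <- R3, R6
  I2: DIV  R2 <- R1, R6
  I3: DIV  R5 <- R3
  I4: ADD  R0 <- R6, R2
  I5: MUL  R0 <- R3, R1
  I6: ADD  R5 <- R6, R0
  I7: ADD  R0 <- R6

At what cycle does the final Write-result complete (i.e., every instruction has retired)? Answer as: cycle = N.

cycle = 34

t=1  I1 issues→MUL
t=2  I1 reads · I2 issues→DIV
t=3  I2 reads
t=6  I1 exec-done
t=7  I1 writes R0
t=11  I2 exec-done
t=12  I2 writes R2
t=13  I3 issues→DIV
t=14  I3 reads · I4 issues→ADD
t=15  I4 reads
t=17  I4 exec-done
t=18  I4 writes R0
t=19  I5 issues→MUL
t=20  I5 reads
t=22  I3 exec-done
t=23  I3 writes R5
t=24  I5 exec-done · I6 issues→ADD
t=25  I5 writes R0
t=26  I6 reads
t=28  I6 exec-done
t=29  I6 writes R5
t=30  I7 issues→ADD
t=31  I7 reads
t=33  I7 exec-done
t=34  I7 writes R0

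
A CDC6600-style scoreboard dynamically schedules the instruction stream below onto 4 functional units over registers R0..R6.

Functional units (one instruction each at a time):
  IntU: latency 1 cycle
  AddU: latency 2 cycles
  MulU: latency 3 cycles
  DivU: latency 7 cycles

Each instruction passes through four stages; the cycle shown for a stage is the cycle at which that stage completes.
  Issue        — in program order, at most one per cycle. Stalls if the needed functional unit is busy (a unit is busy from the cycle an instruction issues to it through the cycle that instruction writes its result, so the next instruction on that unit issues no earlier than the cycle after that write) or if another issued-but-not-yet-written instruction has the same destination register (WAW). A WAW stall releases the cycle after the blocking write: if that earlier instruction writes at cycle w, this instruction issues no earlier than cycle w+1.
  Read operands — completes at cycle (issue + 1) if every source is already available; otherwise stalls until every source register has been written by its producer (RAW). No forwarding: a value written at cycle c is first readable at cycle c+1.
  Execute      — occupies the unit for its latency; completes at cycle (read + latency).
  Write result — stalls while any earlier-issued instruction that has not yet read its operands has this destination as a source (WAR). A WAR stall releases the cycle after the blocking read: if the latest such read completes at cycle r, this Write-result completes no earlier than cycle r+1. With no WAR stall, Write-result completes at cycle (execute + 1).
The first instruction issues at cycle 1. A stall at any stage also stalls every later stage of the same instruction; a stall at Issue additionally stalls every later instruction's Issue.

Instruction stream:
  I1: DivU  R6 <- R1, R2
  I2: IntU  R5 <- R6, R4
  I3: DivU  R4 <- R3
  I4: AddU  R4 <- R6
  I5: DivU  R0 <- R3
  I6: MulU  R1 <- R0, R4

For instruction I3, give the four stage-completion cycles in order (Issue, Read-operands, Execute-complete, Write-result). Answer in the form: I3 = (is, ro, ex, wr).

I3 = (11, 12, 19, 20)

cycle 1: I1 issues→DivU
cycle 2: I1 reads; I2 issues→IntU
cycle 9: I1 exec-done
cycle 10: I1 writes R6
cycle 11: I2 reads; I3 issues→DivU
cycle 12: I2 exec-done; I3 reads
cycle 13: I2 writes R5
cycle 19: I3 exec-done
cycle 20: I3 writes R4
cycle 21: I4 issues→AddU
cycle 22: I4 reads; I5 issues→DivU
cycle 23: I5 reads; I6 issues→MulU
cycle 24: I4 exec-done
cycle 25: I4 writes R4
cycle 30: I5 exec-done
cycle 31: I5 writes R0
cycle 32: I6 reads
cycle 35: I6 exec-done
cycle 36: I6 writes R1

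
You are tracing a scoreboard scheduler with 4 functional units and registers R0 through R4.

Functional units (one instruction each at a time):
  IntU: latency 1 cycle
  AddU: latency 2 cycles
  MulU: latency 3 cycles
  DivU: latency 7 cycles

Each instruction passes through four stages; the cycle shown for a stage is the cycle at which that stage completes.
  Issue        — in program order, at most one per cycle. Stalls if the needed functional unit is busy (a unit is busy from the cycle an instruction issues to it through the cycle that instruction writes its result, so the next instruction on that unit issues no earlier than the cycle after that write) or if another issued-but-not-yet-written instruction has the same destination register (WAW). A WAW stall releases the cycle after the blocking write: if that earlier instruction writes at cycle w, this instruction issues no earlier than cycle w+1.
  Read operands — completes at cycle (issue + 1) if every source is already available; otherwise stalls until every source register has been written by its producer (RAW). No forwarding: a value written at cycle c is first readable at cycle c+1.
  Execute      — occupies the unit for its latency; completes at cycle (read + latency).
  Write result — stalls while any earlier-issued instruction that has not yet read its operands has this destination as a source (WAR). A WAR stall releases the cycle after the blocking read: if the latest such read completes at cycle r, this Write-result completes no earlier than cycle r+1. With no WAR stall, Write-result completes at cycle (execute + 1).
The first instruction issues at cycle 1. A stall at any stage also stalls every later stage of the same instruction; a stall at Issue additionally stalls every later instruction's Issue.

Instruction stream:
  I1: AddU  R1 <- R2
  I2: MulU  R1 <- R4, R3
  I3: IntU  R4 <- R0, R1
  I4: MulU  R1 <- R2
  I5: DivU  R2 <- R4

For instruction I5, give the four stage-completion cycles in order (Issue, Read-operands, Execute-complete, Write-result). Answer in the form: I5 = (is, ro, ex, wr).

cycle 1: I1→AddU
cycle 2: I1 RO
cycle 4: I1 EX
cycle 5: I1 WR R1
cycle 6: I2→MulU
cycle 7: I2 RO · I3→IntU
cycle 10: I2 EX
cycle 11: I2 WR R1
cycle 12: I3 RO · I4→MulU
cycle 13: I3 EX · I4 RO · I5→DivU
cycle 14: I3 WR R4
cycle 15: I5 RO
cycle 16: I4 EX
cycle 17: I4 WR R1
cycle 22: I5 EX
cycle 23: I5 WR R2

I5 = (13, 15, 22, 23)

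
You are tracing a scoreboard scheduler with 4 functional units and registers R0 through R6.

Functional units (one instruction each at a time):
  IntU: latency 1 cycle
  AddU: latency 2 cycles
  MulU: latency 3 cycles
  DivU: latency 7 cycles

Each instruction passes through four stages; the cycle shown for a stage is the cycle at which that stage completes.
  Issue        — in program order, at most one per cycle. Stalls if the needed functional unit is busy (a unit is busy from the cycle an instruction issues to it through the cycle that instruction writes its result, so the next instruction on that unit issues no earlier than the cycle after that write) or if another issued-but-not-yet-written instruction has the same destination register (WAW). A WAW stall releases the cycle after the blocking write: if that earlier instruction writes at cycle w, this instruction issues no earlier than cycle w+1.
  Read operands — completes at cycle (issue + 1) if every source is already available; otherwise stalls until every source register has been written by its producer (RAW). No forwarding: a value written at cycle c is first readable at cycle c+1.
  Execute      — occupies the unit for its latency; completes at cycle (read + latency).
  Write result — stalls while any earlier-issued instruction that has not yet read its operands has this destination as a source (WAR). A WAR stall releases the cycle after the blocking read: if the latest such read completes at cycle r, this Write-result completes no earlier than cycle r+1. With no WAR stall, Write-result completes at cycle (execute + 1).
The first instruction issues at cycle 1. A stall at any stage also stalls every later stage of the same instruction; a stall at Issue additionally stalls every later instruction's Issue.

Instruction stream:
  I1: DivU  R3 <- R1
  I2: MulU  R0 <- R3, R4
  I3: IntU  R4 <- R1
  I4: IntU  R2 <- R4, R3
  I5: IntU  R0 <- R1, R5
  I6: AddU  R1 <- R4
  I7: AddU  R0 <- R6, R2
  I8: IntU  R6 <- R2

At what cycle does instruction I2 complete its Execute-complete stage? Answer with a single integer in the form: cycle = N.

cycle = 14

t=1  I1 issues→DivU
t=2  I1 reads · I2 issues→MulU
t=3  I3 issues→IntU
t=4  I3 reads
t=5  I3 exec-done
t=9  I1 exec-done
t=10  I1 writes R3
t=11  I2 reads
t=12  I3 writes R4
t=13  I4 issues→IntU
t=14  I2 exec-done · I4 reads
t=15  I2 writes R0 · I4 exec-done
t=16  I4 writes R2
t=17  I5 issues→IntU
t=18  I5 reads · I6 issues→AddU
t=19  I5 exec-done · I6 reads
t=20  I5 writes R0
t=21  I6 exec-done
t=22  I6 writes R1
t=23  I7 issues→AddU
t=24  I7 reads · I8 issues→IntU
t=25  I8 reads
t=26  I7 exec-done · I8 exec-done
t=27  I7 writes R0 · I8 writes R6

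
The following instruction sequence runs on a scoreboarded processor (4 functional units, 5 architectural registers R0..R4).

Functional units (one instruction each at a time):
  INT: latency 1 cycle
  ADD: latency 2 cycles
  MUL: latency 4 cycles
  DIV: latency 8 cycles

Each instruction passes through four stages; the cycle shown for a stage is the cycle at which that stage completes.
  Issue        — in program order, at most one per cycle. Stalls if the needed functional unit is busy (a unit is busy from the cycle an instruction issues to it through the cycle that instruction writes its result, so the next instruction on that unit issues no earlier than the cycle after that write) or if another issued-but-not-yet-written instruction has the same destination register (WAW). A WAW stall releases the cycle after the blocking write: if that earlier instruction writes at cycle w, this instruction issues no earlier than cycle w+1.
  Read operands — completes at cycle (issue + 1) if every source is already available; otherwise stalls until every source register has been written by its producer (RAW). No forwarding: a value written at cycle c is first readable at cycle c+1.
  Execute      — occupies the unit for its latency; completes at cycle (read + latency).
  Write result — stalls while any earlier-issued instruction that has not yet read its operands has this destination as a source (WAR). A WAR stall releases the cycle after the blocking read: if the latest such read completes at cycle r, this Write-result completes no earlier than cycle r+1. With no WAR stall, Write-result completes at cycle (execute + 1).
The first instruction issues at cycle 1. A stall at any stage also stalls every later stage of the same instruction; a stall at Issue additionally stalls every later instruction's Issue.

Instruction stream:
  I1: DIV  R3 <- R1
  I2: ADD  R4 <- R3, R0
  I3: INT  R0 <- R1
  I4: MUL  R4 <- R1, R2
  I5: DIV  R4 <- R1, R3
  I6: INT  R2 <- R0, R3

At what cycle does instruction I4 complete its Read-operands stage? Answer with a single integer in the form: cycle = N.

c1: issue I1 (DIV)
c2: I1 read-ops, issue I2 (ADD)
c3: issue I3 (INT)
c4: I3 read-ops
c5: I3 finished on INT
c10: I1 finished on DIV
c11: I1→R3
c12: I2 read-ops
c13: I3→R0
c14: I2 finished on ADD
c15: I2→R4
c16: issue I4 (MUL)
c17: I4 read-ops
c21: I4 finished on MUL
c22: I4→R4
c23: issue I5 (DIV)
c24: I5 read-ops, issue I6 (INT)
c25: I6 read-ops
c26: I6 finished on INT
c27: I6→R2
c32: I5 finished on DIV
c33: I5→R4

cycle = 17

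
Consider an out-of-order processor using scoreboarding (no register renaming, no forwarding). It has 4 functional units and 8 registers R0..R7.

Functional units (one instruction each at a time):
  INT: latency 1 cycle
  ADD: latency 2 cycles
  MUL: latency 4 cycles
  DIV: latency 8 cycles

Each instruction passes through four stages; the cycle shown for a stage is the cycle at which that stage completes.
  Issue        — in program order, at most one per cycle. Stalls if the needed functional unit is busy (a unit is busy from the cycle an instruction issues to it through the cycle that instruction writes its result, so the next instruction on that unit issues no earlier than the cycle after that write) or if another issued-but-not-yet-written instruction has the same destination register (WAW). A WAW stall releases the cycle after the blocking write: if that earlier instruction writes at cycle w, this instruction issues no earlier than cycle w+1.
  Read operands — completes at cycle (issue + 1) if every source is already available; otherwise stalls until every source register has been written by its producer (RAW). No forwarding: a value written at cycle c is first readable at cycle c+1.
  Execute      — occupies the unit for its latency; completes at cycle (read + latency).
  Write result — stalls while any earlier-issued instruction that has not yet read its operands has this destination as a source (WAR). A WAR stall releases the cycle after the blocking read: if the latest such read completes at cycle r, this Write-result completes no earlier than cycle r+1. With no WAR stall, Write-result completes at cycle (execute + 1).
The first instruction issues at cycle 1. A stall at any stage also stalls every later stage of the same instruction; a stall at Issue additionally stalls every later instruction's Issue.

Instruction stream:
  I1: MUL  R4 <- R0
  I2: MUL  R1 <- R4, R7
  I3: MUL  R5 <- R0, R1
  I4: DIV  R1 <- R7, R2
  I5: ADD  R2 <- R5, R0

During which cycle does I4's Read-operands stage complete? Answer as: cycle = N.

cycle = 17

[1] I1→MUL
[2] I1 RO
[6] I1 EX
[7] I1 WR R4
[8] I2→MUL
[9] I2 RO
[13] I2 EX
[14] I2 WR R1
[15] I3→MUL
[16] I3 RO; I4→DIV
[17] I4 RO; I5→ADD
[20] I3 EX
[21] I3 WR R5
[22] I5 RO
[24] I5 EX
[25] I4 EX; I5 WR R2
[26] I4 WR R1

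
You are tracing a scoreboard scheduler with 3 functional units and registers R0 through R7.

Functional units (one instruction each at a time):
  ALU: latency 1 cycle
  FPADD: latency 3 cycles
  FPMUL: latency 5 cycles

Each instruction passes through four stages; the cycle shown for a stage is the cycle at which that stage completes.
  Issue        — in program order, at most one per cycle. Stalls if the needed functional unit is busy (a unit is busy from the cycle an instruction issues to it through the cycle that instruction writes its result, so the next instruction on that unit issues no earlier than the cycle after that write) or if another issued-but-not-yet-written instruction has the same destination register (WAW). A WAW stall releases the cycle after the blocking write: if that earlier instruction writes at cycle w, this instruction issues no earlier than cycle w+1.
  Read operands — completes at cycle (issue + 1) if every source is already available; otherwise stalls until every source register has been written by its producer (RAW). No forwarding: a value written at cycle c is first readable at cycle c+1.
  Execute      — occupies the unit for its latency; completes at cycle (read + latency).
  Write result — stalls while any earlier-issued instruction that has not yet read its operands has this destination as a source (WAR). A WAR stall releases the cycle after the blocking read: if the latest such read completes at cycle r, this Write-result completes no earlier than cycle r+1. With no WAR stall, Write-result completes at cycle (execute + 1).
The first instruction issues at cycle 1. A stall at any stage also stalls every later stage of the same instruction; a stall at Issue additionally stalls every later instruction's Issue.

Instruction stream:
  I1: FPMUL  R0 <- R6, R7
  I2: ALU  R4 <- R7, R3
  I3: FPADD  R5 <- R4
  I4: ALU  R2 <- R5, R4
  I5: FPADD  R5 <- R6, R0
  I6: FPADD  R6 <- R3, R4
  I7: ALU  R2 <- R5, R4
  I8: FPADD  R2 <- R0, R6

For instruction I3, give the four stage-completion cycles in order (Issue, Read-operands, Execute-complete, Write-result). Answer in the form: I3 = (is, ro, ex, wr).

I3 = (3, 6, 9, 10)

[1] I1→FPMUL
[2] I1 RO | I2→ALU
[3] I2 RO | I3→FPADD
[4] I2 EX
[5] I2 WR R4
[6] I3 RO | I4→ALU
[7] I1 EX
[8] I1 WR R0
[9] I3 EX
[10] I3 WR R5
[11] I4 RO | I5→FPADD
[12] I4 EX | I5 RO
[13] I4 WR R2
[15] I5 EX
[16] I5 WR R5
[17] I6→FPADD
[18] I6 RO | I7→ALU
[19] I7 RO
[20] I7 EX
[21] I6 EX | I7 WR R2
[22] I6 WR R6
[23] I8→FPADD
[24] I8 RO
[27] I8 EX
[28] I8 WR R2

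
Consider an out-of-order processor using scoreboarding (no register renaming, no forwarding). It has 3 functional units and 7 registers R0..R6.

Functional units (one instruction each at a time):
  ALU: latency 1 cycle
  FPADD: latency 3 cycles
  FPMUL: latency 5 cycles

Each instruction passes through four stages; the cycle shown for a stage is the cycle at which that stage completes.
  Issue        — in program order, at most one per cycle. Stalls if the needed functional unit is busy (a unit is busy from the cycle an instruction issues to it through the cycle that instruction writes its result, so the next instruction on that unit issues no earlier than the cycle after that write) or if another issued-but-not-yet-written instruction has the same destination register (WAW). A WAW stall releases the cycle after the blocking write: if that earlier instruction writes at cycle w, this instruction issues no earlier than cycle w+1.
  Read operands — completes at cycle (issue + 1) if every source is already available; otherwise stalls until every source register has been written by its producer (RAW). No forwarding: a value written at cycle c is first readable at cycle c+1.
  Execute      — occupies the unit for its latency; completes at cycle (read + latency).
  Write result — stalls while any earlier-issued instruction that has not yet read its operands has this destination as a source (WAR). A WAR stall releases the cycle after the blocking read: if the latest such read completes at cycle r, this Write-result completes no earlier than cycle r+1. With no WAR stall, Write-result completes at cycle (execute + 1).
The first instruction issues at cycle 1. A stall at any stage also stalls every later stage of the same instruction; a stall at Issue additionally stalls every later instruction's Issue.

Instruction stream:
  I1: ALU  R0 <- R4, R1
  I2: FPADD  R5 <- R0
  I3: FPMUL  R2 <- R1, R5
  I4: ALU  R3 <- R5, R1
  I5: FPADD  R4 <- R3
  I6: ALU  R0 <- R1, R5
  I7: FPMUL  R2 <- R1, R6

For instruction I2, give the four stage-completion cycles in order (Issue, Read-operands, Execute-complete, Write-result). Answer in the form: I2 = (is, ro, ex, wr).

I2 = (2, 5, 8, 9)

I1: IS=1 RO=2 EX=3 WR=4
I2: IS=2 RO=5 EX=8 WR=9  [RAW R0: wait I1 write@4]
I3: IS=3 RO=10 EX=15 WR=16  [RAW R5: wait I2 write@9]
I4: IS=5 RO=10 EX=11 WR=12  [struct: ALU busy until I1 writes@4; RAW R5: wait I2 write@9]
I5: IS=10 RO=13 EX=16 WR=17  [struct: FPADD busy until I2 writes@9; RAW R3: wait I4 write@12]
I6: IS=13 RO=14 EX=15 WR=16  [struct: ALU busy until I4 writes@12]
I7: IS=17 RO=18 EX=23 WR=24  [struct: FPMUL busy until I3 writes@16]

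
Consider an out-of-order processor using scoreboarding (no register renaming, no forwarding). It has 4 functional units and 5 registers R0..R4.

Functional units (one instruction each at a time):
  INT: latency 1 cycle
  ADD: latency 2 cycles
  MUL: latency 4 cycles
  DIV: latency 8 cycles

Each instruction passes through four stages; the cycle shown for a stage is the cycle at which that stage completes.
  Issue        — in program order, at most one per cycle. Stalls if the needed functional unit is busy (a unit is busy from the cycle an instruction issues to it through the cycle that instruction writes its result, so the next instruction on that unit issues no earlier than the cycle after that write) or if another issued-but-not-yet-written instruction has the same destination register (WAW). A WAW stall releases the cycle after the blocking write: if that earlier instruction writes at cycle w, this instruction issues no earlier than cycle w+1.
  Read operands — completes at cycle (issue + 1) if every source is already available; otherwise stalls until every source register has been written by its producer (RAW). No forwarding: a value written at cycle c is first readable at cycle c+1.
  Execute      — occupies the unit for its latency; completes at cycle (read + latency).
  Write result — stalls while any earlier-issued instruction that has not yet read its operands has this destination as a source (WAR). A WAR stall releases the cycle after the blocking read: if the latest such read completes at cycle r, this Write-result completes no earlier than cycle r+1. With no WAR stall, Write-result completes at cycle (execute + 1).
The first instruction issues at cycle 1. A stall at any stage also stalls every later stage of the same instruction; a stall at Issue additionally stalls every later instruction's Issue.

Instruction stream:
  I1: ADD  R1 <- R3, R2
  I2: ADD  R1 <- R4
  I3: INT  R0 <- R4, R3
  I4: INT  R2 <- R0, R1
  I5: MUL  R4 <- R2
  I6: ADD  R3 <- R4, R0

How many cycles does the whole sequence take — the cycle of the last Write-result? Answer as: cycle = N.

[I1] 1/2/4/5
[I2] 6/7/9/10  (struct: ADD busy until I1 writes@5)
[I3] 7/8/9/10
[I4] 11/12/13/14  (struct: INT busy until I3 writes@10)
[I5] 12/15/19/20  (RAW R2: wait I4 write@14)
[I6] 13/21/23/24  (RAW R4: wait I5 write@20)

cycle = 24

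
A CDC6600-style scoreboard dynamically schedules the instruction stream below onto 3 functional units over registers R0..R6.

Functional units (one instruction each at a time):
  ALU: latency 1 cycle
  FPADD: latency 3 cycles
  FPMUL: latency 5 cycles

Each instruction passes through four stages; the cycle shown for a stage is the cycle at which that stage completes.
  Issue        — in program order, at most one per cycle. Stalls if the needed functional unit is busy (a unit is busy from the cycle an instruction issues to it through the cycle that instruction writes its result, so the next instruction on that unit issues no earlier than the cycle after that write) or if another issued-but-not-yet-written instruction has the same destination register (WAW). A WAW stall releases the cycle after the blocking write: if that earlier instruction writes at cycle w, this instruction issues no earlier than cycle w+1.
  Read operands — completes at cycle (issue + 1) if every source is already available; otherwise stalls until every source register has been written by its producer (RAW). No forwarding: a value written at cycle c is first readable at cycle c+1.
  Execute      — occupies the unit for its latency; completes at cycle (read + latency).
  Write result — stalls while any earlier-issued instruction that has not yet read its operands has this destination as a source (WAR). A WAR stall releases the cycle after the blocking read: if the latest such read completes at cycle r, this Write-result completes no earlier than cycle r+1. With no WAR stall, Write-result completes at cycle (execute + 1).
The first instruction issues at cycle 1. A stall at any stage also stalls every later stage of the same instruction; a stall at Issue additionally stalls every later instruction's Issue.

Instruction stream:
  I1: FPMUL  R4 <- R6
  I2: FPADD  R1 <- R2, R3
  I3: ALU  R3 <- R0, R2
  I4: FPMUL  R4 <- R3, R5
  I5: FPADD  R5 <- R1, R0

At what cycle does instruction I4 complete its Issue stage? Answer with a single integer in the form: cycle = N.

cycle = 9

t=1  issue I1 (FPMUL)
t=2  I1 read-ops | issue I2 (FPADD)
t=3  I2 read-ops | issue I3 (ALU)
t=4  I3 read-ops
t=5  I3 finished on ALU
t=6  I2 finished on FPADD | I3→R3
t=7  I1 finished on FPMUL | I2→R1
t=8  I1→R4
t=9  issue I4 (FPMUL)
t=10  I4 read-ops | issue I5 (FPADD)
t=11  I5 read-ops
t=14  I5 finished on FPADD
t=15  I4 finished on FPMUL | I5→R5
t=16  I4→R4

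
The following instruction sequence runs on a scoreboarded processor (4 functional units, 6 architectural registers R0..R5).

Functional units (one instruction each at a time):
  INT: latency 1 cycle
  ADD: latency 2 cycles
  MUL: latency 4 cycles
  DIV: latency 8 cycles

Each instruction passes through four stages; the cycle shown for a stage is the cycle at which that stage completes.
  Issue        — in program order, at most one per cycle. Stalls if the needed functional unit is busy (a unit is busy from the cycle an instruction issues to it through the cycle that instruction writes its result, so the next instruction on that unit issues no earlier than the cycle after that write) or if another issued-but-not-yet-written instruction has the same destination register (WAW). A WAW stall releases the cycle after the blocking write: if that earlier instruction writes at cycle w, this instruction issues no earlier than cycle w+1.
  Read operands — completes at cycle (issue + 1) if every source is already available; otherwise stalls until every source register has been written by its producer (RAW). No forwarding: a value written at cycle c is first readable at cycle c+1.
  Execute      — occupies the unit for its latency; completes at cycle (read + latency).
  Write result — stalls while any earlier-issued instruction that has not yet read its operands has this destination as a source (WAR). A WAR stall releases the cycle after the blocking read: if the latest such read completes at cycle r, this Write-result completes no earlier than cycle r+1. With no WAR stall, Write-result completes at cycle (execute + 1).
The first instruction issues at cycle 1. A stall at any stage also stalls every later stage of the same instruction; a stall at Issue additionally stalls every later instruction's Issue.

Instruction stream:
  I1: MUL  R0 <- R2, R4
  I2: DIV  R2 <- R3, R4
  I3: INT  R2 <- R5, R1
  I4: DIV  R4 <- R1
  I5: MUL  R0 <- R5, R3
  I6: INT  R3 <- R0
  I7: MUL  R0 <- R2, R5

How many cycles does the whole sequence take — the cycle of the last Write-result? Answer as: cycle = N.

I1: IS=1 RO=2 EX=6 WR=7
I2: IS=2 RO=3 EX=11 WR=12
I3: IS=13 RO=14 EX=15 WR=16  [WAW R2: wait I2 write@12]
I4: IS=14 RO=15 EX=23 WR=24
I5: IS=15 RO=16 EX=20 WR=21
I6: IS=17 RO=22 EX=23 WR=24  [struct: INT busy until I3 writes@16; RAW R0: wait I5 write@21]
I7: IS=22 RO=23 EX=27 WR=28  [struct: MUL busy until I5 writes@21]

cycle = 28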